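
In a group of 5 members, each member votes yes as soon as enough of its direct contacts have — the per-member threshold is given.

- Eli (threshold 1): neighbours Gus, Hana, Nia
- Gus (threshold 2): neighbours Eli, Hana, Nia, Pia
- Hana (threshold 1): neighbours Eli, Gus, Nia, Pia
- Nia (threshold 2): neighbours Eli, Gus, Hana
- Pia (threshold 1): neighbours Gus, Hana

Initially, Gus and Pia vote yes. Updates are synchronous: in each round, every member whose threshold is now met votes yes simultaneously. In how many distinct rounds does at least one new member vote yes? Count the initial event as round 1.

Round 1 — Gus, Pia vote yes (initial).
Round 2 — checking thresholds:
  Eli: 1 of 3 neighbours ≥ 1, votes yes.
  Hana: 2 of 4 neighbours ≥ 1, votes yes.
  Nia: 1 of 3 neighbours < 2, holds.
Round 3 — checking thresholds:
  Nia: 3 of 3 neighbours ≥ 2, votes yes.
Round 4 — no new yes votes; cascade stops.

3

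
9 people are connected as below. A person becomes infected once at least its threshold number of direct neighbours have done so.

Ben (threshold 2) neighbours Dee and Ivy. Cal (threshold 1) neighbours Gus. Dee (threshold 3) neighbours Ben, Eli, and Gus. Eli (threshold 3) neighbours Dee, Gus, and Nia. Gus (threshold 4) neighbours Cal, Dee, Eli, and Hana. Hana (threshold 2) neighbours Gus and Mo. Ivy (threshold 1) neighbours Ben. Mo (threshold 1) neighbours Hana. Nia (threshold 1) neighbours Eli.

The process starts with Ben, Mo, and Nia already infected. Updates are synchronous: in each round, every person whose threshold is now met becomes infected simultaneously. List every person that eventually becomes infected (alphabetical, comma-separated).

Round 1 — Ben, Mo, Nia become infected (initial).
Round 2 — checking thresholds:
  Dee: 1 of 3 neighbours < 3, holds.
  Eli: 1 of 3 neighbours < 3, holds.
  Hana: 1 of 2 neighbours < 2, holds.
  Ivy: 1 of 1 neighbours ≥ 1, becomes infected.
Round 3 — no new infections; cascade stops.

Ben, Ivy, Mo, Nia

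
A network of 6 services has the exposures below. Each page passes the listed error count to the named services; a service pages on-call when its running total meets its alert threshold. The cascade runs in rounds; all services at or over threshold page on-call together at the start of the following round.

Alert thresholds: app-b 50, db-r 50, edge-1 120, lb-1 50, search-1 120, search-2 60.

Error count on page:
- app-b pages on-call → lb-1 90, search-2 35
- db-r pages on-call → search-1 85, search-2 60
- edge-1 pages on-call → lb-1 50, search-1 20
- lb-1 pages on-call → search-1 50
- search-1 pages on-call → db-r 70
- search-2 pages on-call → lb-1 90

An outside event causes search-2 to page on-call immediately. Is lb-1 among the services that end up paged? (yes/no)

yes

Round 1 — search-2 pages on-call (initial).
  lb-1: +90 → 90 ≥ 50
Round 2 — lb-1 pages on-call.
  search-1: +50 → 50 < 120
No further pages.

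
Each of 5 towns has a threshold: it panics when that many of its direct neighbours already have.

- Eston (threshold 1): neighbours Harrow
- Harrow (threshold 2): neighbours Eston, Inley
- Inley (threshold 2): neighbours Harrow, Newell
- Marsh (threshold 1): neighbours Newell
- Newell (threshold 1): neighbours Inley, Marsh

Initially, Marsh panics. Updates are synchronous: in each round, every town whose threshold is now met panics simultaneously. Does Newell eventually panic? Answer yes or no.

Round 1 — Marsh panics (initial).
Round 2 — checking thresholds:
  Newell: 1 of 2 neighbours ≥ 1, panics.
Round 3 — no new panics; cascade stops.

yes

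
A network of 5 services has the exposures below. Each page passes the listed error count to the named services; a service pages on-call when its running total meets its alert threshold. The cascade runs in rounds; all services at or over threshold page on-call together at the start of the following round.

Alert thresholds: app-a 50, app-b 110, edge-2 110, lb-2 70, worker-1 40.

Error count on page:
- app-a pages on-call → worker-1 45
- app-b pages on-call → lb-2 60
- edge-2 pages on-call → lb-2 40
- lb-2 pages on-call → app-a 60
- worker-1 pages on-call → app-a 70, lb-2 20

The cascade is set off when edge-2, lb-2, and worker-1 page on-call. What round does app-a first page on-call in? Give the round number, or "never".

Round 1 — edge-2, lb-2, worker-1 page on-call (initial).
  app-a: +60+70 → 130 ≥ 50
Round 2 — app-a pages on-call.
No further pages.

2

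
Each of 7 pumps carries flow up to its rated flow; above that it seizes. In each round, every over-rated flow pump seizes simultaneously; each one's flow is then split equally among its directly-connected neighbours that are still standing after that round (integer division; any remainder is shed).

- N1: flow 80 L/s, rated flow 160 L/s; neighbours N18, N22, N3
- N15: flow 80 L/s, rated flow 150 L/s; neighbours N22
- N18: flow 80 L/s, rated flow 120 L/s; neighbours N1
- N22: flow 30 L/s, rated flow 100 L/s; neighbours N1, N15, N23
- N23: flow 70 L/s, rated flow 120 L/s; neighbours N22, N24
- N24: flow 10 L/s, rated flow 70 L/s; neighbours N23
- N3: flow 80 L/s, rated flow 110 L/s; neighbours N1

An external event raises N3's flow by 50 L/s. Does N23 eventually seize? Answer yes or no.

yes

Round 1 — N3 at 130 > 110. N3 seizes.
  N3 sheds 130 L/s to N1: 130 each.
    N1: 80+130 = 210 > 160
Round 2 — N1 seizes.
  N1 sheds 210 L/s to N18, N22: 105 each.
    N18: 80+105 = 185 > 120
    N22: 30+105 = 135 > 100
Round 3 — N18, N22 seize.
  N18 sheds 185 L/s: no online neighbours, lost.
  N22 sheds 135 L/s to N15, N23: 67 each (1 lost).
    N15: 80+67 = 147 ≤ 150
    N23: 70+67 = 137 > 120
Round 4 — N23 seizes.
  N23 sheds 137 L/s to N24: 137 each.
    N24: 10+137 = 147 > 70
Round 5 — N24 seizes.
  N24 sheds 147 L/s: no online neighbours, lost.
No further seizures.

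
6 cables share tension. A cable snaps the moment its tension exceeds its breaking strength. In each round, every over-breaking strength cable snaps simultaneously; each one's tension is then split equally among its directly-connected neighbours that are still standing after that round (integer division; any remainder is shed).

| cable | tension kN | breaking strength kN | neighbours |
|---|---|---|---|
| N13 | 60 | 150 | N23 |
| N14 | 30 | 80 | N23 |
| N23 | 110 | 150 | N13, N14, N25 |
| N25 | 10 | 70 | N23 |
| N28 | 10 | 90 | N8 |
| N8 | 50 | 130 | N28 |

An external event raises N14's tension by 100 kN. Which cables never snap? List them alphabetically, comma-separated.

N28, N8

Round 1 — N14 at 130 > 80. N14 snaps.
  N14 sheds 130 kN to N23: 130 each.
    N23: 110+130 = 240 > 150
Round 2 — N23 snaps.
  N23 sheds 240 kN to N13, N25: 120 each.
    N13: 60+120 = 180 > 150
    N25: 10+120 = 130 > 70
Round 3 — N13, N25 snap.
  N13 sheds 180 kN: no online neighbours, lost.
  N25 sheds 130 kN: no online neighbours, lost.
No further breaks.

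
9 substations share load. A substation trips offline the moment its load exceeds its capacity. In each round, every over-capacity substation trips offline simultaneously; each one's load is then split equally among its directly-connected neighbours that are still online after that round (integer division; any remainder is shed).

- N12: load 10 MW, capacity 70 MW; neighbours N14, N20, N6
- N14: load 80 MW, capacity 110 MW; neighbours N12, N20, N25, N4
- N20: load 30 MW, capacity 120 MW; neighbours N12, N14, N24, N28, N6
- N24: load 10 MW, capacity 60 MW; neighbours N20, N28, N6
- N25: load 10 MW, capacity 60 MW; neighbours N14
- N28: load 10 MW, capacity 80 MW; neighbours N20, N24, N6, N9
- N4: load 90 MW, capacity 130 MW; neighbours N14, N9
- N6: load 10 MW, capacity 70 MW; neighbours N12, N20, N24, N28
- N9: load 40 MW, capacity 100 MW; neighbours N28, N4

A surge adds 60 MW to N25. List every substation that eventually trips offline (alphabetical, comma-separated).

N12, N14, N20, N24, N25, N28, N4, N6, N9

Round 1 — N25 at 70 > 60. N25 trips offline.
  N25 sheds 70 MW to N14: 70 each.
    N14: 80+70 = 150 > 110
Round 2 — N14 trips offline.
  N14 sheds 150 MW to N12, N20, N4: 50 each.
    N12: 10+50 = 60 ≤ 70
    N20: 30+50 = 80 ≤ 120
    N4: 90+50 = 140 > 130
Round 3 — N4 trips offline.
  N4 sheds 140 MW to N9: 140 each.
    N9: 40+140 = 180 > 100
Round 4 — N9 trips offline.
  N9 sheds 180 MW to N28: 180 each.
    N28: 10+180 = 190 > 80
Round 5 — N28 trips offline.
  N28 sheds 190 MW to N20, N24, N6: 63 each (1 lost).
    N20: 80+63 = 143 > 120
    N24: 10+63 = 73 > 60
    N6: 10+63 = 73 > 70
Round 6 — N20, N24, N6 trip offline.
  N20 sheds 143 MW to N12: 143 each.
    N12: 60+143 = 203 > 70
  N24 sheds 73 MW: no online neighbours, lost.
  N6 sheds 73 MW to N12: 73 each.
    N12: 203+73 = 276 > 70
Round 7 — N12 trips offline.
  N12 sheds 276 MW: no online neighbours, lost.
No further trips.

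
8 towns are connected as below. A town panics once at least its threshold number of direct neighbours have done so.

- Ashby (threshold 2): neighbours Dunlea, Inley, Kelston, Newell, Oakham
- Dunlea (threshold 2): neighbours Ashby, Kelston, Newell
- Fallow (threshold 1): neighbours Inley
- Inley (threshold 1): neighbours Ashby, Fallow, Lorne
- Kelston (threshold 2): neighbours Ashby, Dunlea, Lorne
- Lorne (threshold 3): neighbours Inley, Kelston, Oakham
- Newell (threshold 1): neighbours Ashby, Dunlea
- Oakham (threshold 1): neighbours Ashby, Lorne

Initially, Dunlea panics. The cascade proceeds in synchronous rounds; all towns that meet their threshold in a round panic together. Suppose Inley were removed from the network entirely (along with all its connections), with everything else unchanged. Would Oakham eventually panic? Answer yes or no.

With Inley removed:
Round 1 — Dunlea panics (initial).
Round 2 — checking thresholds:
  Ashby: 1 of 4 neighbours < 2, below threshold.
  Kelston: 1 of 3 neighbours < 2, below threshold.
  Newell: 1 of 2 neighbours ≥ 1, panics.
Round 3 — checking thresholds:
  Ashby: 2 of 4 neighbours ≥ 2, panics.
  Kelston: 1 of 3 neighbours < 2, below threshold.
Round 4 — checking thresholds:
  Kelston: 2 of 3 neighbours ≥ 2, panics.
  Oakham: 1 of 2 neighbours ≥ 1, panics.
Round 5 — no new panics; cascade stops.

yes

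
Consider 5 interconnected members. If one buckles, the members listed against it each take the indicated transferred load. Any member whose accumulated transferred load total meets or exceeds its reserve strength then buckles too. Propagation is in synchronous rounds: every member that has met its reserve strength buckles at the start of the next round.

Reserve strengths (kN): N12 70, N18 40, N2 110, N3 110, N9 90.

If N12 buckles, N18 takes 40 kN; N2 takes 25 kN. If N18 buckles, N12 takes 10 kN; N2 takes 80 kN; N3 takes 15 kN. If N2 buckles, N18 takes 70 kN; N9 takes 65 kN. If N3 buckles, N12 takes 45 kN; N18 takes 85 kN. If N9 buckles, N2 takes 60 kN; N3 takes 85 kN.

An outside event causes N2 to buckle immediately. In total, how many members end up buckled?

Round 1 — N2 buckles (initial).
  N18: +70 → 70 ≥ 40
  N9: +65 → 65 < 90
Round 2 — N18 buckles.
  N12: +10 → 10 < 70
  N3: +15 → 15 < 110
No further bucklings.

2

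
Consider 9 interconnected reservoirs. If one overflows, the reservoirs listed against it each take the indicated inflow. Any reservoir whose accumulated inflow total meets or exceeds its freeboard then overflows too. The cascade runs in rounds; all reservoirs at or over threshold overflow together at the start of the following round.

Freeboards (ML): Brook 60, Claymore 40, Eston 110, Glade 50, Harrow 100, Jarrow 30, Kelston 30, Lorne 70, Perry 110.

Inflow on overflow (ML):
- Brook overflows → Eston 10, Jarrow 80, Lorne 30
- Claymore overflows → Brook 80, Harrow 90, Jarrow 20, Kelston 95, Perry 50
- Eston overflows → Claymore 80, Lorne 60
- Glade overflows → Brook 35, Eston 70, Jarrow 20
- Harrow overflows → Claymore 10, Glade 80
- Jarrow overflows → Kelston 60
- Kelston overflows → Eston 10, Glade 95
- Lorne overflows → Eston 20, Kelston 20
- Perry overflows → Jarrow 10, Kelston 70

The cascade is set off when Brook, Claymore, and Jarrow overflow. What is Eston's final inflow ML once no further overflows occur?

90

Round 1 — Brook, Claymore, Jarrow overflow (initial).
  Eston: +10 → 10 < 110
  Harrow: +90 → 90 < 100
  Kelston: +95+60 → 155 ≥ 30
  Lorne: +30 → 30 < 70
  Perry: +50 → 50 < 110
Round 2 — Kelston overflows.
  Eston: +10 → 20 < 110
  Glade: +95 → 95 ≥ 50
Round 3 — Glade overflows.
  Eston: +70 → 90 < 110
No further overflows.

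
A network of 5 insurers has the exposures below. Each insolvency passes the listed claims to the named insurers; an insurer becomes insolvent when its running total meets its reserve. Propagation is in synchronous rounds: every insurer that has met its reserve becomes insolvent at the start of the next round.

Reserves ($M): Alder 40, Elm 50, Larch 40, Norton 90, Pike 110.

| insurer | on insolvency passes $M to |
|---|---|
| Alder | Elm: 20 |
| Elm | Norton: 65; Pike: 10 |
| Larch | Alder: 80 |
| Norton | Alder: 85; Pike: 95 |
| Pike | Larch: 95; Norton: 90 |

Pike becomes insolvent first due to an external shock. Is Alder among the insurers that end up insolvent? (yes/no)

Round 1 — Pike becomes insolvent (initial).
  Larch: +95 → 95 ≥ 40
  Norton: +90 → 90 ≥ 90
Round 2 — Larch, Norton become insolvent.
  Alder: +80+85 → 165 ≥ 40
Round 3 — Alder becomes insolvent.
  Elm: +20 → 20 < 50
No further insolvencies.

yes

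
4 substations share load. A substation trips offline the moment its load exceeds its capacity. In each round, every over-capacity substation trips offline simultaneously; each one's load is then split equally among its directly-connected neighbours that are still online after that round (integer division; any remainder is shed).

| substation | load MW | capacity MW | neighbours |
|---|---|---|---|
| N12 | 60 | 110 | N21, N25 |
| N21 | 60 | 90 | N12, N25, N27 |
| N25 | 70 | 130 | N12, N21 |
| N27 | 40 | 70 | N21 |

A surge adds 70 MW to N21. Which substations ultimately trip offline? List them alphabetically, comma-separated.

N21, N27

Round 1 — N21 at 130 > 90. N21 trips offline.
  N21 sheds 130 MW to N12, N25, N27: 43 each (1 lost).
    N12: 60+43 = 103 ≤ 110
    N25: 70+43 = 113 ≤ 130
    N27: 40+43 = 83 > 70
Round 2 — N27 trips offline.
  N27 sheds 83 MW: no online neighbours, lost.
No further trips.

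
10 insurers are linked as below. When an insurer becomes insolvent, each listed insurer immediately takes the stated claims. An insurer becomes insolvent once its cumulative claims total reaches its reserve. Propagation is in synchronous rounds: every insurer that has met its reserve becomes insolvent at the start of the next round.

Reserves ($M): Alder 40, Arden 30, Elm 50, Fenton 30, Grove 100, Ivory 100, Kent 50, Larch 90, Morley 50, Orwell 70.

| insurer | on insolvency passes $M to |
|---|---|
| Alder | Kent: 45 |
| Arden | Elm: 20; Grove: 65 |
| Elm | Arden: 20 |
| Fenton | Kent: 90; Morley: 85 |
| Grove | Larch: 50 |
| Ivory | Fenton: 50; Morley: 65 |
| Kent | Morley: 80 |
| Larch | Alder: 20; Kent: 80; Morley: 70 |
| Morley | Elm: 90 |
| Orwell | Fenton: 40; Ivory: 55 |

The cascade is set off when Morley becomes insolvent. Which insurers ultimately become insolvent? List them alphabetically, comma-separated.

Elm, Morley

Round 1 — Morley becomes insolvent (initial).
  Elm: +90 → 90 ≥ 50
Round 2 — Elm becomes insolvent.
  Arden: +20 → 20 < 30
No further insolvencies.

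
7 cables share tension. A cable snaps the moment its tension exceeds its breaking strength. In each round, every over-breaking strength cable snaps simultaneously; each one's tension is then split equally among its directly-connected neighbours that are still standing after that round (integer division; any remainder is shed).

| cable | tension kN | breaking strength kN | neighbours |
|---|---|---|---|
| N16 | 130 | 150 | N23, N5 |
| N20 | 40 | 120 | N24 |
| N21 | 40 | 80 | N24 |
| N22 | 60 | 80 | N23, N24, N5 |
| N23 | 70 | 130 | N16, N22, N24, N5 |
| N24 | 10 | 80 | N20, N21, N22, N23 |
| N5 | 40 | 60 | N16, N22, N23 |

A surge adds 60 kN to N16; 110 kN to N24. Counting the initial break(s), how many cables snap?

Round 1 — N16 at 190 > 150; N24 at 120 > 80. N16, N24 snap.
  N16 sheds 190 kN to N23, N5: 95 each.
    N23: 70+95 = 165 > 130
    N5: 40+95 = 135 > 60
  N24 sheds 120 kN to N20, N21, N22, N23: 30 each.
    N20: 40+30 = 70 ≤ 120
    N21: 40+30 = 70 ≤ 80
    N22: 60+30 = 90 > 80
    N23: 165+30 = 195 > 130
Round 2 — N22, N23, N5 snap.
  N22 sheds 90 kN: no online neighbours, lost.
  N23 sheds 195 kN: no online neighbours, lost.
  N5 sheds 135 kN: no online neighbours, lost.
No further breaks.

5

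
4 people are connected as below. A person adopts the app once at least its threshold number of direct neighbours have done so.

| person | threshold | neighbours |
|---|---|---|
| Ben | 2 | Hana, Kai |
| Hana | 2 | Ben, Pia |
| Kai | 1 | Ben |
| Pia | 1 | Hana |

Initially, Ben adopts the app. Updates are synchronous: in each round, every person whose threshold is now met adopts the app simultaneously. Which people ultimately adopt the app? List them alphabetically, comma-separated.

Round 1 — Ben adopts the app (initial).
Round 2 — checking thresholds:
  Hana: 1 of 2 neighbours < 2, holds.
  Kai: 1 of 1 neighbours ≥ 1, adopts the app.
Round 3 — no new adoptions; cascade stops.

Ben, Kai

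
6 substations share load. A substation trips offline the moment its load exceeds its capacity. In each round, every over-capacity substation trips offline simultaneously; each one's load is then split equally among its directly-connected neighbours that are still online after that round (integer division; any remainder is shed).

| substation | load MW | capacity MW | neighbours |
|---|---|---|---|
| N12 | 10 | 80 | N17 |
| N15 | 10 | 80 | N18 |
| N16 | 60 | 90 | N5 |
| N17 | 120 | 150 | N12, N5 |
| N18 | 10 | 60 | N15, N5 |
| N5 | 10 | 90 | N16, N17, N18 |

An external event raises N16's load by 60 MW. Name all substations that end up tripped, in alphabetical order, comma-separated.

Round 1 — N16 at 120 > 90. N16 trips offline.
  N16 sheds 120 MW to N5: 120 each.
    N5: 10+120 = 130 > 90
Round 2 — N5 trips offline.
  N5 sheds 130 MW to N17, N18: 65 each.
    N17: 120+65 = 185 > 150
    N18: 10+65 = 75 > 60
Round 3 — N17, N18 trip offline.
  N17 sheds 185 MW to N12: 185 each.
    N12: 10+185 = 195 > 80
  N18 sheds 75 MW to N15: 75 each.
    N15: 10+75 = 85 > 80
Round 4 — N12, N15 trip offline.
  N12 sheds 195 MW: no online neighbours, lost.
  N15 sheds 85 MW: no online neighbours, lost.
No further trips.

N12, N15, N16, N17, N18, N5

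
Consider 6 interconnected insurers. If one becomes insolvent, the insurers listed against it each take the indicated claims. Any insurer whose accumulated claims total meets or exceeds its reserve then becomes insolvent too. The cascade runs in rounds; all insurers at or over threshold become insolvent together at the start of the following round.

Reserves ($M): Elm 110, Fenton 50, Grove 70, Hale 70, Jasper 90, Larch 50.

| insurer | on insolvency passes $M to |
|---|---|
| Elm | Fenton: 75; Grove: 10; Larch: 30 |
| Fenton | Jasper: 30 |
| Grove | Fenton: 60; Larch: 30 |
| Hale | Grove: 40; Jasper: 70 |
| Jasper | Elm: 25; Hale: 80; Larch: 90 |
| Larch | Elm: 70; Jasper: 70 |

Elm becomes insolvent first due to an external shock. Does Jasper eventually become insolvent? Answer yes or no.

Round 1 — Elm becomes insolvent (initial).
  Fenton: +75 → 75 ≥ 50
  Grove: +10 → 10 < 70
  Larch: +30 → 30 < 50
Round 2 — Fenton becomes insolvent.
  Jasper: +30 → 30 < 90
No further insolvencies.

no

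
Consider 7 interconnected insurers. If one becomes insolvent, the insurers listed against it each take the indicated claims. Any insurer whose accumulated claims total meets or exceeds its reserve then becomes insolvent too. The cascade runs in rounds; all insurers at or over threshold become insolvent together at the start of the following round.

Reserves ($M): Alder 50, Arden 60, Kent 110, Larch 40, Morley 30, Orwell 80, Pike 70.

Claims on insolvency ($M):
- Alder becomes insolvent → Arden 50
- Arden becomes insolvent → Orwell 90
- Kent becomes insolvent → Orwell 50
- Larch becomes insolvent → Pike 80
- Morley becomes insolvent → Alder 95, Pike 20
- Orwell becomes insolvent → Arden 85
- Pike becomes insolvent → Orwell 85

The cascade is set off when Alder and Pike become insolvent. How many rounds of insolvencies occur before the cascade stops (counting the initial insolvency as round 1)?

Round 1 — Alder, Pike become insolvent (initial).
  Arden: +50 → 50 < 60
  Orwell: +85 → 85 ≥ 80
Round 2 — Orwell becomes insolvent.
  Arden: +85 → 135 ≥ 60
Round 3 — Arden becomes insolvent.
No further insolvencies.

3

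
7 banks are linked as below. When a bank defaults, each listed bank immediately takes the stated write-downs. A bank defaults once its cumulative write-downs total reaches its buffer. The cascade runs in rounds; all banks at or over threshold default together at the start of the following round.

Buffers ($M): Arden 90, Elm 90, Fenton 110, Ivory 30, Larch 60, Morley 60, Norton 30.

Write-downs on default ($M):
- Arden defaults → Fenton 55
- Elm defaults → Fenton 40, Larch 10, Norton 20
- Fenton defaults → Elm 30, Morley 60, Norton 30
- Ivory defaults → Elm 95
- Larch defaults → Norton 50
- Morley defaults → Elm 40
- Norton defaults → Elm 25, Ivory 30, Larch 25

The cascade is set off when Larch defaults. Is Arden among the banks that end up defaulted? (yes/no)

Round 1 — Larch defaults (initial).
  Norton: +50 → 50 ≥ 30
Round 2 — Norton defaults.
  Elm: +25 → 25 < 90
  Ivory: +30 → 30 ≥ 30
Round 3 — Ivory defaults.
  Elm: +95 → 120 ≥ 90
Round 4 — Elm defaults.
  Fenton: +40 → 40 < 110
No further defaults.

no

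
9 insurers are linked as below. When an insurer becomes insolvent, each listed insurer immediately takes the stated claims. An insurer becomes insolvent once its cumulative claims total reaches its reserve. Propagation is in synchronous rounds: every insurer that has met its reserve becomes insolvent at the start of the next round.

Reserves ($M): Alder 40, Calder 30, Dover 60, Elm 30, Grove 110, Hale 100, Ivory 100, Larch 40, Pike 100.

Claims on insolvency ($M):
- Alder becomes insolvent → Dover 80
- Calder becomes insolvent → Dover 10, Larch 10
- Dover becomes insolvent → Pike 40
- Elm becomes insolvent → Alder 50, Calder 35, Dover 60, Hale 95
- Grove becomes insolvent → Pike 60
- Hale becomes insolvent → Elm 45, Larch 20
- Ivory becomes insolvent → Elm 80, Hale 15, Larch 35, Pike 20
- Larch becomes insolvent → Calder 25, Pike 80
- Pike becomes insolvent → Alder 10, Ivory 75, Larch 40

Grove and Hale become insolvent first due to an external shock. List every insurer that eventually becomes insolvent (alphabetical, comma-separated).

Round 1 — Grove, Hale become insolvent (initial).
  Elm: +45 → 45 ≥ 30
  Larch: +20 → 20 < 40
  Pike: +60 → 60 < 100
Round 2 — Elm becomes insolvent.
  Alder: +50 → 50 ≥ 40
  Calder: +35 → 35 ≥ 30
  Dover: +60 → 60 ≥ 60
Round 3 — Alder, Calder, Dover become insolvent.
  Larch: +10 → 30 < 40
  Pike: +40 → 100 ≥ 100
Round 4 — Pike becomes insolvent.
  Ivory: +75 → 75 < 100
  Larch: +40 → 70 ≥ 40
Round 5 — Larch becomes insolvent.
No further insolvencies.

Alder, Calder, Dover, Elm, Grove, Hale, Larch, Pike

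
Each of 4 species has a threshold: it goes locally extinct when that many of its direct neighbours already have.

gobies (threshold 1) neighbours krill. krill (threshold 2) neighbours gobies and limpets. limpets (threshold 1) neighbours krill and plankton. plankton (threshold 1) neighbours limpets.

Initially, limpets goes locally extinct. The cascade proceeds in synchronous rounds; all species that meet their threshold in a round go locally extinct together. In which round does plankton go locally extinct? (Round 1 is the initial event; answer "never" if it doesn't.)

2

Round 1 — limpets goes locally extinct (initial).
Round 2 — checking thresholds:
  krill: 1 of 2 neighbours < 2, not yet.
  plankton: 1 of 1 neighbours ≥ 1, goes locally extinct.
Round 3 — no new extinctions; cascade stops.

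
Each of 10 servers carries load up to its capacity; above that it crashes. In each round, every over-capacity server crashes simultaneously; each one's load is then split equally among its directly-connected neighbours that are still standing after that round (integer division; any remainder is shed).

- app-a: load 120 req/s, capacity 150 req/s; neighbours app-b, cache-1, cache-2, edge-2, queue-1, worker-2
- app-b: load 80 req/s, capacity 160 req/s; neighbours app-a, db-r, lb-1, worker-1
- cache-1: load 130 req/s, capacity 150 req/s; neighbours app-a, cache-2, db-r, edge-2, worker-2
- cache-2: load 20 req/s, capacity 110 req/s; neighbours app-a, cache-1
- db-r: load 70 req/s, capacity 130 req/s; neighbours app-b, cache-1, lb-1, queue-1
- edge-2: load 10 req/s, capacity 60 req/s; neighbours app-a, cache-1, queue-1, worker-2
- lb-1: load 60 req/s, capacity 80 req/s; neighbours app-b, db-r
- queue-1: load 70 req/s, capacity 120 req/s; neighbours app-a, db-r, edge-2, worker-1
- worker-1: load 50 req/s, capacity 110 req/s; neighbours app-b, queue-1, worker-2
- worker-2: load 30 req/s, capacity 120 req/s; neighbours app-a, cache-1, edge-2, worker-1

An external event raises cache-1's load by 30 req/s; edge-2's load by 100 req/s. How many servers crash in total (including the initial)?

9

Round 1 — cache-1 at 160 > 150; edge-2 at 110 > 60. cache-1, edge-2 crash.
  cache-1 sheds 160 req/s to app-a, cache-2, db-r, worker-2: 40 each.
    app-a: 120+40 = 160 > 150
    cache-2: 20+40 = 60 ≤ 110
    db-r: 70+40 = 110 ≤ 130
    worker-2: 30+40 = 70 ≤ 120
  edge-2 sheds 110 req/s to app-a, queue-1, worker-2: 36 each (2 lost).
    app-a: 160+36 = 196 > 150
    queue-1: 70+36 = 106 ≤ 120
    worker-2: 70+36 = 106 ≤ 120
Round 2 — app-a crashes.
  app-a sheds 196 req/s to app-b, cache-2, queue-1, worker-2: 49 each.
    app-b: 80+49 = 129 ≤ 160
    cache-2: 60+49 = 109 ≤ 110
    queue-1: 106+49 = 155 > 120
    worker-2: 106+49 = 155 > 120
Round 3 — queue-1, worker-2 crash.
  queue-1 sheds 155 req/s to db-r, worker-1: 77 each (1 lost).
    db-r: 110+77 = 187 > 130
    worker-1: 50+77 = 127 > 110
  worker-2 sheds 155 req/s to worker-1: 155 each.
    worker-1: 127+155 = 282 > 110
Round 4 — db-r, worker-1 crash.
  db-r sheds 187 req/s to app-b, lb-1: 93 each (1 lost).
    app-b: 129+93 = 222 > 160
    lb-1: 60+93 = 153 > 80
  worker-1 sheds 282 req/s to app-b: 282 each.
    app-b: 222+282 = 504 > 160
Round 5 — app-b, lb-1 crash.
  app-b sheds 504 req/s: no online neighbours, lost.
  lb-1 sheds 153 req/s: no online neighbours, lost.
No further crashes.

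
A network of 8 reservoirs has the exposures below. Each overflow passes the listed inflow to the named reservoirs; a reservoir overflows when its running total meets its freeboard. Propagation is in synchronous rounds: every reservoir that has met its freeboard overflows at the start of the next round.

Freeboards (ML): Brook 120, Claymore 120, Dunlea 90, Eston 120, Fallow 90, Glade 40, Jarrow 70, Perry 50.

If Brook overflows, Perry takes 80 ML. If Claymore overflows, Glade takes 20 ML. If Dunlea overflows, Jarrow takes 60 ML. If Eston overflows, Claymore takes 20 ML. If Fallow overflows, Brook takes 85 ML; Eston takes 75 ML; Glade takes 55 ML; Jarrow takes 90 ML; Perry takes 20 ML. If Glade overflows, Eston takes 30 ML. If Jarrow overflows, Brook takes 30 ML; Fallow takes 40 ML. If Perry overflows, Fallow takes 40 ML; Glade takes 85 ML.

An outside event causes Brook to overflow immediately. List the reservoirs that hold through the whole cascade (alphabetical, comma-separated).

Claymore, Dunlea, Eston, Fallow, Jarrow

Round 1 — Brook overflows (initial).
  Perry: +80 → 80 ≥ 50
Round 2 — Perry overflows.
  Fallow: +40 → 40 < 90
  Glade: +85 → 85 ≥ 40
Round 3 — Glade overflows.
  Eston: +30 → 30 < 120
No further overflows.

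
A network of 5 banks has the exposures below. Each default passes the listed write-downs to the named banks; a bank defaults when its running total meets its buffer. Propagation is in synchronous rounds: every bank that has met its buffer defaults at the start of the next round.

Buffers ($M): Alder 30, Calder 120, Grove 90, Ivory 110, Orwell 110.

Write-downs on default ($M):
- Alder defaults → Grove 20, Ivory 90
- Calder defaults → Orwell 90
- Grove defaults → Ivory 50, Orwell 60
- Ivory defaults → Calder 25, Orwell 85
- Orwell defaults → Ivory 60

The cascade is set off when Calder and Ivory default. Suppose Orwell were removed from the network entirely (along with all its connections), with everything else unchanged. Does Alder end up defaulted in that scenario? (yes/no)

With Orwell removed:
Round 1 — Calder, Ivory default (initial).
No further defaults.

no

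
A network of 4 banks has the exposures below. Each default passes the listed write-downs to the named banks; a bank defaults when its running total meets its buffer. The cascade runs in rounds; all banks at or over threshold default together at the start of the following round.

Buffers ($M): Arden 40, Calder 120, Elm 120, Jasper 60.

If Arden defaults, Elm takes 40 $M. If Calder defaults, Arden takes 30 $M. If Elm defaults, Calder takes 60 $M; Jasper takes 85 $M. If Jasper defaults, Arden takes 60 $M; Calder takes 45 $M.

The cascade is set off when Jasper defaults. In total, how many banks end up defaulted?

Round 1 — Jasper defaults (initial).
  Arden: +60 → 60 ≥ 40
  Calder: +45 → 45 < 120
Round 2 — Arden defaults.
  Elm: +40 → 40 < 120
No further defaults.

2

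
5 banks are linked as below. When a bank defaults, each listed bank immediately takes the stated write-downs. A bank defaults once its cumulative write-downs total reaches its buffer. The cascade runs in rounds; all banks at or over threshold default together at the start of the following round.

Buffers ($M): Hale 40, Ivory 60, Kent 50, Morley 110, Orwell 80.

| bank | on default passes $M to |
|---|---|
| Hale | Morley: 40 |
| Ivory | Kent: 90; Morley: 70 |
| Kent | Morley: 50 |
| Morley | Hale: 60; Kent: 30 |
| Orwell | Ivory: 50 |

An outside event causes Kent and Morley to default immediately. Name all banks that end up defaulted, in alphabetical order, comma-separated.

Hale, Kent, Morley

Round 1 — Kent, Morley default (initial).
  Hale: +60 → 60 ≥ 40
Round 2 — Hale defaults.
No further defaults.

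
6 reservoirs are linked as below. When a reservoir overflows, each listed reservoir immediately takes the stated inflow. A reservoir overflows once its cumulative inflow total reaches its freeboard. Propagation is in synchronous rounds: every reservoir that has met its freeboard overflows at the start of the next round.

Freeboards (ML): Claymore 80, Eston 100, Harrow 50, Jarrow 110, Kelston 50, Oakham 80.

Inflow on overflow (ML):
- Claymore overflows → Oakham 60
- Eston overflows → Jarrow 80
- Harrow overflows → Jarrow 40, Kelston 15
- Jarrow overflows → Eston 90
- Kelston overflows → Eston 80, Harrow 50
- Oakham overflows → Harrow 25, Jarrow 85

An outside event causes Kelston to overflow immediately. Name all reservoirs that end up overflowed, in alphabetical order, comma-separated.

Round 1 — Kelston overflows (initial).
  Eston: +80 → 80 < 100
  Harrow: +50 → 50 ≥ 50
Round 2 — Harrow overflows.
  Jarrow: +40 → 40 < 110
No further overflows.

Harrow, Kelston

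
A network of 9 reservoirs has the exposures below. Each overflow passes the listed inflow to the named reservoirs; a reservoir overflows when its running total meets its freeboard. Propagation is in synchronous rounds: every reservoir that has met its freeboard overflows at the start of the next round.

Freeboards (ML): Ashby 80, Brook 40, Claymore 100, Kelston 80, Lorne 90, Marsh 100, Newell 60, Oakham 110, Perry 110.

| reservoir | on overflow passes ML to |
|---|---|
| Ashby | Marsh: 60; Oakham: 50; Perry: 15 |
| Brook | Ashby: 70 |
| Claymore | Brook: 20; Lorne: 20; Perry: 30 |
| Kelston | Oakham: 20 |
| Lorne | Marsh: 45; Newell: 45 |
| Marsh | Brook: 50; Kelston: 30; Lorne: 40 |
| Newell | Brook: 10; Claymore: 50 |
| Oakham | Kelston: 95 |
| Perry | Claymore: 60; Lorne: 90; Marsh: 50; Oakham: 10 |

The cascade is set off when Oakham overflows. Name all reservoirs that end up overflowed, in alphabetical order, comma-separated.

Kelston, Oakham

Round 1 — Oakham overflows (initial).
  Kelston: +95 → 95 ≥ 80
Round 2 — Kelston overflows.
No further overflows.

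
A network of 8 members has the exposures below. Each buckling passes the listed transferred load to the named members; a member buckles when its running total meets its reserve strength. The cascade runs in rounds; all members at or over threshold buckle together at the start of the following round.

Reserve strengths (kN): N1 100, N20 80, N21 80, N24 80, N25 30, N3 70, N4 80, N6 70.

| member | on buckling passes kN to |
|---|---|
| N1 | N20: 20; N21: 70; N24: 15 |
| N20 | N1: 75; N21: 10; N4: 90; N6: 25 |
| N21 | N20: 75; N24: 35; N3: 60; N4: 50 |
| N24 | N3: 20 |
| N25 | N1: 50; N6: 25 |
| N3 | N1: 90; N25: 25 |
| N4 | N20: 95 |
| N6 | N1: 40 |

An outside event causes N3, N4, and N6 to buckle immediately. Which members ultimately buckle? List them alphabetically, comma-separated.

N1, N20, N21, N3, N4, N6

Round 1 — N3, N4, N6 buckle (initial).
  N1: +90+40 → 130 ≥ 100
  N20: +95 → 95 ≥ 80
  N25: +25 → 25 < 30
Round 2 — N1, N20 buckle.
  N21: +70+10 → 80 ≥ 80
  N24: +15 → 15 < 80
Round 3 — N21 buckles.
  N24: +35 → 50 < 80
No further bucklings.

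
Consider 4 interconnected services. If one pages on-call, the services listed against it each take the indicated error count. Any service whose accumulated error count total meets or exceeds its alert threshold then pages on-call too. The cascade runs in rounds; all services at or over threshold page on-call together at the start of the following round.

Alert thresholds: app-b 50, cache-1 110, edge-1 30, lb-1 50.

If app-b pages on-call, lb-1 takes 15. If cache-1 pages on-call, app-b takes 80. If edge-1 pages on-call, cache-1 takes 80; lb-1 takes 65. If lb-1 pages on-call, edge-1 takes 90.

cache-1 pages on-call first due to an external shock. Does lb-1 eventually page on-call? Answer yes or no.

Round 1 — cache-1 pages on-call (initial).
  app-b: +80 → 80 ≥ 50
Round 2 — app-b pages on-call.
  lb-1: +15 → 15 < 50
No further pages.

no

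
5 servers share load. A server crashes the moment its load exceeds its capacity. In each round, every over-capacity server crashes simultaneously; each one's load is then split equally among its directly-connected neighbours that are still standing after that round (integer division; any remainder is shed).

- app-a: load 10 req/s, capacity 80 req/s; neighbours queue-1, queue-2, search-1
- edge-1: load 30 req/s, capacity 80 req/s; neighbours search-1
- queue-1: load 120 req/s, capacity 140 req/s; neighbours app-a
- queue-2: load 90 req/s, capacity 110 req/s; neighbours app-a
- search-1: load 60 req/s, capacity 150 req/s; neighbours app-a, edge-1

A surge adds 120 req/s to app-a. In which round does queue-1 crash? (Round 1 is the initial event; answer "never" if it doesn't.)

2

Round 1 — app-a at 130 > 80. app-a crashes.
  app-a sheds 130 req/s to queue-1, queue-2, search-1: 43 each (1 lost).
    queue-1: 120+43 = 163 > 140
    queue-2: 90+43 = 133 > 110
    search-1: 60+43 = 103 ≤ 150
Round 2 — queue-1, queue-2 crash.
  queue-1 sheds 163 req/s: no online neighbours, lost.
  queue-2 sheds 133 req/s: no online neighbours, lost.
No further crashes.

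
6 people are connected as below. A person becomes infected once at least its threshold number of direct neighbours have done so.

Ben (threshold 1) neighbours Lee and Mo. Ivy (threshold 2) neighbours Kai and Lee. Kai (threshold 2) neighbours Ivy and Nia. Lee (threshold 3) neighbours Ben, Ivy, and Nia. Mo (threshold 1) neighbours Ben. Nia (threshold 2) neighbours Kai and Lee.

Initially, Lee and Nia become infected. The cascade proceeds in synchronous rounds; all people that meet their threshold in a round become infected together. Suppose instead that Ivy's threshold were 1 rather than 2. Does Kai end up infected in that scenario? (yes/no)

yes

With Ivy's threshold at 1:
Round 1 — Lee, Nia become infected (initial).
Round 2 — checking thresholds:
  Ben: 1 of 2 neighbours ≥ 1, becomes infected.
  Ivy: 1 of 2 neighbours ≥ 1, becomes infected.
  Kai: 1 of 2 neighbours < 2, holds.
Round 3 — checking thresholds:
  Kai: 2 of 2 neighbours ≥ 2, becomes infected.
  Mo: 1 of 1 neighbours ≥ 1, becomes infected.
Round 4 — no new infections; cascade stops.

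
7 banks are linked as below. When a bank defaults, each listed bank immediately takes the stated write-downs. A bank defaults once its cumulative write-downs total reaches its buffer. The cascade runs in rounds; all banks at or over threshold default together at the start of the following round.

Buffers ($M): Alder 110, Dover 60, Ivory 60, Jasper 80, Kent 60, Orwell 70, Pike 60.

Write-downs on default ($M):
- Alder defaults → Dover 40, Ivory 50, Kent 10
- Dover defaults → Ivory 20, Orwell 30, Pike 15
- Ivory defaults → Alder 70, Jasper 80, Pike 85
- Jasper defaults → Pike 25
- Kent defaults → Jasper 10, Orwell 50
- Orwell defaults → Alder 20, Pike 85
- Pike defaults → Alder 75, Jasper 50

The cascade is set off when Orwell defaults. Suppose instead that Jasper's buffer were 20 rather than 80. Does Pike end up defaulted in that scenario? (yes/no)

yes

With Jasper's buffer at 20:
Round 1 — Orwell defaults (initial).
  Alder: +20 → 20 < 110
  Pike: +85 → 85 ≥ 60
Round 2 — Pike defaults.
  Alder: +75 → 95 < 110
  Jasper: +50 → 50 ≥ 20
Round 3 — Jasper defaults.
No further defaults.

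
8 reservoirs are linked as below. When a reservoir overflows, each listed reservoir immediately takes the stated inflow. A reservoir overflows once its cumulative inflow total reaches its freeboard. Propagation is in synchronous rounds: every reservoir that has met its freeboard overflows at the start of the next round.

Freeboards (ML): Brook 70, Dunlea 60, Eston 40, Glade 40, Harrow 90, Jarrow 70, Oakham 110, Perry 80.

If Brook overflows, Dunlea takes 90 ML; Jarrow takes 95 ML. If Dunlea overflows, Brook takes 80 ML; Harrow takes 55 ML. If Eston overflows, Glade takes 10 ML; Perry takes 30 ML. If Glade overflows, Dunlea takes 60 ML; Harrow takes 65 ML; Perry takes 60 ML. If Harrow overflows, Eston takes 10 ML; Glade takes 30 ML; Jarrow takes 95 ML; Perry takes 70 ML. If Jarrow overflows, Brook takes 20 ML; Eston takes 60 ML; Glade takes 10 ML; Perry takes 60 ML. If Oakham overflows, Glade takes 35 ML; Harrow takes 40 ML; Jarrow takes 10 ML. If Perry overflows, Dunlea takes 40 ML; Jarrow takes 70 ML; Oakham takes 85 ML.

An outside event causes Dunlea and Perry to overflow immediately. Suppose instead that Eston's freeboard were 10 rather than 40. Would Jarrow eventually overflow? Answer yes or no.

With Eston's freeboard at 10:
Round 1 — Dunlea, Perry overflow (initial).
  Brook: +80 → 80 ≥ 70
  Harrow: +55 → 55 < 90
  Jarrow: +70 → 70 ≥ 70
  Oakham: +85 → 85 < 110
Round 2 — Brook, Jarrow overflow.
  Eston: +60 → 60 ≥ 10
  Glade: +10 → 10 < 40
Round 3 — Eston overflows.
  Glade: +10 → 20 < 40
No further overflows.

yes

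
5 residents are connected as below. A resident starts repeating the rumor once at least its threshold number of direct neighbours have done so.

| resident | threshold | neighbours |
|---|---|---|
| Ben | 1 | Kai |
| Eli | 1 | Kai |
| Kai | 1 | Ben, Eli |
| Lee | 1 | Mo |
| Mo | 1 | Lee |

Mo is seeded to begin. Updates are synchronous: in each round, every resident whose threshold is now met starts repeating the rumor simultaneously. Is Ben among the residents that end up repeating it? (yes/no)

no

Round 1 — Mo starts repeating the rumor (initial).
Round 2 — checking thresholds:
  Lee: 1 of 1 neighbours ≥ 1, starts repeating the rumor.
Round 3 — no new spreads; cascade stops.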